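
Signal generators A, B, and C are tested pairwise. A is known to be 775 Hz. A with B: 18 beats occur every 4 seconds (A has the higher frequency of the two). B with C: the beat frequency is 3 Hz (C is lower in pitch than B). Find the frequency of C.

767.5 Hz

A–B: Beat frequency = 18/4 = 4.5 Hz.
B is below A, so f_B = 775 − 4.5 = 770.5 Hz.
C is below B, so f_C = 770.5 − 3 = 767.5 Hz.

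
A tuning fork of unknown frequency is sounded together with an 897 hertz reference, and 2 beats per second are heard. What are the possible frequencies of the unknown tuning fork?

|f − 897| = 2, so f = 897 ± 2.

895 Hz or 899 Hz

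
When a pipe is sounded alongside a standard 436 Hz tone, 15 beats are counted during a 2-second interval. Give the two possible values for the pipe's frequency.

428.5 Hz or 443.5 Hz

Beat frequency = 15/2 = 7.5 Hz.
|f − 436| = 7.5, so f = 436 ± 7.5.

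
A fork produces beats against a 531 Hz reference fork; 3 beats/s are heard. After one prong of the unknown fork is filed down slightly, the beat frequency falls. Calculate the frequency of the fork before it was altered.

|f − 531| = 3, so the fork was at either 528 Hz or 534 Hz.
Filing a prong removes mass and raises the fork's frequency; the adjustment raises the fork's frequency.
The beat rate fell, so the adjustment moved the fork toward 531 Hz — it must have started below the reference.

528 Hz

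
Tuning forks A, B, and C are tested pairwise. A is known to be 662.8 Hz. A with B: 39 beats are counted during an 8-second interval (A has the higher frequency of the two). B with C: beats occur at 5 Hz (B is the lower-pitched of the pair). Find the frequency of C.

662.925 Hz

A–B: Beat frequency = 39/8 = 4.875 Hz.
B is below A, so f_B = 662.8 − 4.875 = 657.925 Hz.
C is above B, so f_C = 657.925 + 5 = 662.925 Hz.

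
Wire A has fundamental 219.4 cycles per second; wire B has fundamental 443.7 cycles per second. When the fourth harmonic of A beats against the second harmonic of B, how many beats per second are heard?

Fourth harmonic of the first: 4·219.4 = 877.6 Hz.
Second harmonic of the second: 2·443.7 = 887.4 Hz.
f_beat = |877.6 − 887.4| = 9.8 Hz.

9.8 Hz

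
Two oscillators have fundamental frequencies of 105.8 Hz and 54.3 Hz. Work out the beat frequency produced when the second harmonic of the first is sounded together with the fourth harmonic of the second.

5.6 Hz

Second harmonic of the first: 2·105.8 = 211.6 Hz.
Fourth harmonic of the second: 4·54.3 = 217.2 Hz.
f_beat = |211.6 − 217.2| = 5.6 Hz.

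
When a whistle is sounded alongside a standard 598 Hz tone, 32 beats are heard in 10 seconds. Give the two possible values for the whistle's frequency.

Beat frequency = 32/10 = 3.2 Hz.
|f − 598| = 3.2, so f = 598 ± 3.2.

594.8 Hz or 601.2 Hz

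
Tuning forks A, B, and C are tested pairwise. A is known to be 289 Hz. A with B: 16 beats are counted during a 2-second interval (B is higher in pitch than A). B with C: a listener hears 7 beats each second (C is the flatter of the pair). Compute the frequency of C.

290 Hz

A–B: Beat frequency = 16/2 = 8 Hz.
B is above A, so f_B = 289 + 8 = 297 Hz.
C is below B, so f_C = 297 − 7 = 290 Hz.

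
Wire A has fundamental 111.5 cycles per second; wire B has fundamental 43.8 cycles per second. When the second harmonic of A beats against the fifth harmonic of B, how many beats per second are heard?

Second harmonic of the first: 2·111.5 = 223.0 Hz.
Fifth harmonic of the second: 5·43.8 = 219.0 Hz.
f_beat = |223.0 − 219.0| = 4.0 Hz.

4.0 Hz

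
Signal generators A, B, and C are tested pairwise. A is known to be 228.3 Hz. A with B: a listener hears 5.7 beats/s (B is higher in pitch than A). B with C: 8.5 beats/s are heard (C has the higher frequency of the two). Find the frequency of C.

B is above A, so f_B = 228.3 + 5.7 = 234 Hz.
C is above B, so f_C = 234 + 8.5 = 242.5 Hz.

242.5 Hz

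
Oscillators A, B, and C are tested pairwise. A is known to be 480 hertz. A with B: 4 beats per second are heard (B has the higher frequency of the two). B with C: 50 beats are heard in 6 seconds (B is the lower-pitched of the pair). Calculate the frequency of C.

B is above A, so f_B = 480 + 4 = 484 Hz.
B–C: Beat frequency = 50/6 = 8.3333 Hz.
C is above B, so f_C = 484 + 8.3333 = 492.3333 Hz.

492.3333 Hz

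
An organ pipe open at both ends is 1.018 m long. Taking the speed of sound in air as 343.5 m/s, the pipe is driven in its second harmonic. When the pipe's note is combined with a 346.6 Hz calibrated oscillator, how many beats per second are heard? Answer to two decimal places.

Open pipe: f_n = n·v/(2L) = 2·343.5/(2·1.018) = 337.4263 Hz.
f_beat = |337.4263 − 346.6| = 9.17 Hz.

9.17 Hz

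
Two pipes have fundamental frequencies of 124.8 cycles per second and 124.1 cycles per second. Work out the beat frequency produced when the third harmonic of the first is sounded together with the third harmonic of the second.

Third harmonic of the first: 3·124.8 = 374.4 Hz.
Third harmonic of the second: 3·124.1 = 372.3 Hz.
f_beat = |374.4 − 372.3| = 2.1 Hz.

2.1 Hz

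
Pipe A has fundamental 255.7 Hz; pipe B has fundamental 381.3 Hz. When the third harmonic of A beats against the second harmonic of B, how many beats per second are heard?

4.5 Hz

Third harmonic of the first: 3·255.7 = 767.1 Hz.
Second harmonic of the second: 2·381.3 = 762.6 Hz.
f_beat = |767.1 − 762.6| = 4.5 Hz.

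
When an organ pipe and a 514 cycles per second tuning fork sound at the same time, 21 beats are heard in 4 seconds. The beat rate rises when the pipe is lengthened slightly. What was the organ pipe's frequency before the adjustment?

508.75 Hz

Beat frequency = 21/4 = 5.25 Hz.
|f − 514| = 5.25, so the organ pipe was at either 508.75 Hz or 519.25 Hz.
A longer pipe has a lower fundamental; the adjustment lowers the organ pipe's frequency.
The beat rate rose, so the adjustment moved the organ pipe further from 514 Hz — it was already below the reference.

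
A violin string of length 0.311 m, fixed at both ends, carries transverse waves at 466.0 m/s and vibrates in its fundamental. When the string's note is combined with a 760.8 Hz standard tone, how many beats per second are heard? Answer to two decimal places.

11.60 Hz

For a string fixed at both ends, f_n = n·v/(2L) = 1·466.0/(2·0.311) = 749.1961 Hz.
f_beat = |749.1961 − 760.8| = 11.60 Hz.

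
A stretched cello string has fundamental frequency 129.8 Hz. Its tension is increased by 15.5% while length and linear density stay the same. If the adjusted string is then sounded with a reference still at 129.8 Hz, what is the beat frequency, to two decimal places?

For a string, f ∝ √T, so the new frequency is 129.8·√1.155 = 139.4973 Hz.
f_beat = |139.4973 − 129.8| = 9.70 Hz.

9.70 Hz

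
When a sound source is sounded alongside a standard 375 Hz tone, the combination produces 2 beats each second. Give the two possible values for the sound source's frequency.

373 Hz or 377 Hz

|f − 375| = 2, so f = 375 ± 2.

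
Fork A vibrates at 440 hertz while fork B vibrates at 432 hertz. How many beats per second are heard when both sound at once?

Beats arise from superposition of two nearby frequencies; the beat rate is |f₁ − f₂|.
|440 − 432| = 8 Hz.

8 Hz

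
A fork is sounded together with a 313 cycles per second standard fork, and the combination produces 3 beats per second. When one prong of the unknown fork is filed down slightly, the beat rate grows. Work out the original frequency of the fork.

316 Hz

|f − 313| = 3, so the fork was at either 310 Hz or 316 Hz.
Filing a prong removes mass and raises the fork's frequency; the adjustment raises the fork's frequency.
The beat rate rose, so the adjustment moved the fork further from 313 Hz — it was already above the reference.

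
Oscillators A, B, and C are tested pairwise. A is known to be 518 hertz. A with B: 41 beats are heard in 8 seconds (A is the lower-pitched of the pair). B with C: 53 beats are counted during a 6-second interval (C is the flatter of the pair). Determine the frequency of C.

514.2917 Hz

A–B: Beat frequency = 41/8 = 5.125 Hz.
B is above A, so f_B = 518 + 5.125 = 523.125 Hz.
B–C: Beat frequency = 53/6 = 8.8333 Hz.
C is below B, so f_C = 523.125 − 8.8333 = 514.2917 Hz.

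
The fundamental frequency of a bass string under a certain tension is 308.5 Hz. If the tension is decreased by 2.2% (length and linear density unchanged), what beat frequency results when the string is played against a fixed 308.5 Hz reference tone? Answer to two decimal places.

3.41 Hz

For a string, f ∝ √T, so the new frequency is 308.5·√0.978 = 305.0876 Hz.
f_beat = |305.0876 − 308.5| = 3.41 Hz.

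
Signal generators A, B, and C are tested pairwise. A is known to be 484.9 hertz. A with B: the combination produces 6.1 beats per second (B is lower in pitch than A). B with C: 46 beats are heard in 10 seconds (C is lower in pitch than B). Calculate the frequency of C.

B is below A, so f_B = 484.9 − 6.1 = 478.8 Hz.
B–C: Beat frequency = 46/10 = 4.6 Hz.
C is below B, so f_C = 478.8 − 4.6 = 474.2 Hz.

474.2 Hz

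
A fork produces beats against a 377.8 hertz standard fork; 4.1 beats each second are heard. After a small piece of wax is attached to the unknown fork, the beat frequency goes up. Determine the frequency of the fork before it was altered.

|f − 377.8| = 4.1, so the fork was at either 373.7 Hz or 381.9 Hz.
Loading a fork with wax lowers its frequency; the adjustment lowers the fork's frequency.
The beat rate rose, so the adjustment moved the fork further from 377.8 Hz — it was already below the reference.

373.7 Hz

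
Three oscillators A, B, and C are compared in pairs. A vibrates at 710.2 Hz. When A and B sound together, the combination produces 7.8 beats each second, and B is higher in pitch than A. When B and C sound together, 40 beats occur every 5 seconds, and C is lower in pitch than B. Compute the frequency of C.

710 Hz

B is above A, so f_B = 710.2 + 7.8 = 718 Hz.
B–C: Beat frequency = 40/5 = 8 Hz.
C is below B, so f_C = 718 − 8 = 710 Hz.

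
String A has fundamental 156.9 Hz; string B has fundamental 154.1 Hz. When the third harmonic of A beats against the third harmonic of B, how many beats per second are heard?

Third harmonic of the first: 3·156.9 = 470.7 Hz.
Third harmonic of the second: 3·154.1 = 462.3 Hz.
f_beat = |470.7 − 462.3| = 8.4 Hz.

8.4 Hz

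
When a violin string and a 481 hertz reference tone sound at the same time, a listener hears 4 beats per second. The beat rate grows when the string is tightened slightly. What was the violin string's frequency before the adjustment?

|f − 481| = 4, so the violin string was at either 477 Hz or 485 Hz.
Increasing tension raises a string's frequency; the adjustment raises the violin string's frequency.
The beat rate rose, so the adjustment moved the violin string further from 481 Hz — it was already above the reference.

485 Hz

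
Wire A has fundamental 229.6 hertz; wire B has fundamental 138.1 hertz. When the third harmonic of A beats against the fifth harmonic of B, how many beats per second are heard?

1.7 Hz

Third harmonic of the first: 3·229.6 = 688.8 Hz.
Fifth harmonic of the second: 5·138.1 = 690.5 Hz.
f_beat = |688.8 − 690.5| = 1.7 Hz.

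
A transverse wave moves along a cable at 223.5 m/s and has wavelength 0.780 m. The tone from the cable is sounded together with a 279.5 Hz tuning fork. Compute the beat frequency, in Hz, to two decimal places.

7.04 Hz

Source frequency f = v/λ = 223.5/0.780 = 286.5385 Hz.
f_beat = |286.5385 − 279.5| = 7.04 Hz.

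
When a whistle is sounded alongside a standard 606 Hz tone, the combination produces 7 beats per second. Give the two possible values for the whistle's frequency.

|f − 606| = 7, so f = 606 ± 7.

599 Hz or 613 Hz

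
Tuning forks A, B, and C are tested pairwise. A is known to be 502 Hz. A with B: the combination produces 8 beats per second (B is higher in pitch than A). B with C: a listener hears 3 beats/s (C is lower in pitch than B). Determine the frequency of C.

507 Hz

B is above A, so f_B = 502 + 8 = 510 Hz.
C is below B, so f_C = 510 − 3 = 507 Hz.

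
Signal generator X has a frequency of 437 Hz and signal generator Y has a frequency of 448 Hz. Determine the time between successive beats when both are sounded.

f_beat = |437 − 448| = 11 Hz.
Beat period T = 1 / f_beat = 1 / 11 s.

0.091 s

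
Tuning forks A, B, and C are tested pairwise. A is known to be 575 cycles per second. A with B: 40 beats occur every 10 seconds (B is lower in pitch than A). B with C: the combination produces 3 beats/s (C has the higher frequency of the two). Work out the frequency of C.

574 Hz

A–B: Beat frequency = 40/10 = 4 Hz.
B is below A, so f_B = 575 − 4 = 571 Hz.
C is above B, so f_C = 571 + 3 = 574 Hz.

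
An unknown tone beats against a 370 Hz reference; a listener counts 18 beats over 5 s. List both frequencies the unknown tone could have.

366.4 Hz or 373.6 Hz

Beat frequency = 18/5 = 3.6 Hz.
|f − 370| = 3.6, so f = 370 ± 3.6.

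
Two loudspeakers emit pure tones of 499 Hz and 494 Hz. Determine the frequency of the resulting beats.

5 Hz

Beats arise from superposition of two nearby frequencies; the beat rate is |f₁ − f₂|.
|499 − 494| = 5 Hz.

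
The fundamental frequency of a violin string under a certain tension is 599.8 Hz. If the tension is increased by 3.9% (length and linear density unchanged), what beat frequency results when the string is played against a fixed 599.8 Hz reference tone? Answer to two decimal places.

11.58 Hz

For a string, f ∝ √T, so the new frequency is 599.8·√1.039 = 611.3842 Hz.
f_beat = |611.3842 − 599.8| = 11.58 Hz.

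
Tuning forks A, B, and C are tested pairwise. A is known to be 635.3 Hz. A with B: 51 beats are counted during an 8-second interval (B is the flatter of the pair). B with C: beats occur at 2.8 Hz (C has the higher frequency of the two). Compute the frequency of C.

A–B: Beat frequency = 51/8 = 6.375 Hz.
B is below A, so f_B = 635.3 − 6.375 = 628.925 Hz.
C is above B, so f_C = 628.925 + 2.8 = 631.725 Hz.

631.725 Hz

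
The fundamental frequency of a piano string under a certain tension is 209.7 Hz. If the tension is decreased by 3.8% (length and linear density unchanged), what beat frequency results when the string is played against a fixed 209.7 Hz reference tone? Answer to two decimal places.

For a string, f ∝ √T, so the new frequency is 209.7·√0.962 = 205.6771 Hz.
f_beat = |205.6771 − 209.7| = 4.02 Hz.

4.02 Hz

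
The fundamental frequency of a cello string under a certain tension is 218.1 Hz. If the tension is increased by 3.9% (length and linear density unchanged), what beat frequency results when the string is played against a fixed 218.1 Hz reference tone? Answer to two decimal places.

For a string, f ∝ √T, so the new frequency is 218.1·√1.039 = 222.3123 Hz.
f_beat = |222.3123 − 218.1| = 4.21 Hz.

4.21 Hz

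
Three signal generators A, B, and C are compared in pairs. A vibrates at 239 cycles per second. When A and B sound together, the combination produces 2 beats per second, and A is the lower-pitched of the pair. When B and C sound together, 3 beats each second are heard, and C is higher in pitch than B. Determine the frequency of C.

B is above A, so f_B = 239 + 2 = 241 Hz.
C is above B, so f_C = 241 + 3 = 244 Hz.

244 Hz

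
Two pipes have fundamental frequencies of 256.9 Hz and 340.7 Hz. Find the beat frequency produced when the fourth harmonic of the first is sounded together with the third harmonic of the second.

5.5 Hz

Fourth harmonic of the first: 4·256.9 = 1027.6 Hz.
Third harmonic of the second: 3·340.7 = 1022.1 Hz.
f_beat = |1027.6 − 1022.1| = 5.5 Hz.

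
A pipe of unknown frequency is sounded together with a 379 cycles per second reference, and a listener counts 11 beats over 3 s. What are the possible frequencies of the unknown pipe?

375.3333 Hz or 382.6667 Hz

Beat frequency = 11/3 = 3.6667 Hz.
|f − 379| = 3.6667, so f = 379 ± 3.6667.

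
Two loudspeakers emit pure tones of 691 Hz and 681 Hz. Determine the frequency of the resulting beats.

f_beat = |f₁ − f₂|.
|691 − 681| = 10 Hz.

10 Hz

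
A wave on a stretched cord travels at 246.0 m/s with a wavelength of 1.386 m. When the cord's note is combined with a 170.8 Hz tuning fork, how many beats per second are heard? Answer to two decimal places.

6.69 Hz

Source frequency f = v/λ = 246.0/1.386 = 177.4892 Hz.
f_beat = |177.4892 − 170.8| = 6.69 Hz.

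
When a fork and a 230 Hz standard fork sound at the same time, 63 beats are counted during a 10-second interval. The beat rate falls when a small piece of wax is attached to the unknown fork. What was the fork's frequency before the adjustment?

236.3 Hz

Beat frequency = 63/10 = 6.3 Hz.
|f − 230| = 6.3, so the fork was at either 223.7 Hz or 236.3 Hz.
Loading a fork with wax lowers its frequency; the adjustment lowers the fork's frequency.
The beat rate fell, so the adjustment moved the fork toward 230 Hz — it must have started above the reference.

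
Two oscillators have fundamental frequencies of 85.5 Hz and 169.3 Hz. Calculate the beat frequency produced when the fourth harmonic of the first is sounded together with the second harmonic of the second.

3.4 Hz

Fourth harmonic of the first: 4·85.5 = 342.0 Hz.
Second harmonic of the second: 2·169.3 = 338.6 Hz.
f_beat = |342.0 − 338.6| = 3.4 Hz.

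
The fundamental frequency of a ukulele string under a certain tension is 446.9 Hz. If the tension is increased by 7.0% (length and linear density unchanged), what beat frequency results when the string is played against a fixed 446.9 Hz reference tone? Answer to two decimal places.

15.38 Hz

For a string, f ∝ √T, so the new frequency is 446.9·√1.070 = 462.2770 Hz.
f_beat = |462.2770 − 446.9| = 15.38 Hz.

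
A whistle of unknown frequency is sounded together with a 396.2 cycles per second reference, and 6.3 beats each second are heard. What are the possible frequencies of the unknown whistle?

389.9 Hz or 402.5 Hz

|f − 396.2| = 6.3, so f = 396.2 ± 6.3.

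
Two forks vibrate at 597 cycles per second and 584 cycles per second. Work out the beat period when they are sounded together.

f_beat = |597 − 584| = 13 Hz.
Beat period T = 1 / f_beat = 1 / 13 s.

0.077 s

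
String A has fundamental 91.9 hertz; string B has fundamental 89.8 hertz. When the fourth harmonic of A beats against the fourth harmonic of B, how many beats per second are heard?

Fourth harmonic of the first: 4·91.9 = 367.6 Hz.
Fourth harmonic of the second: 4·89.8 = 359.2 Hz.
f_beat = |367.6 − 359.2| = 8.4 Hz.

8.4 Hz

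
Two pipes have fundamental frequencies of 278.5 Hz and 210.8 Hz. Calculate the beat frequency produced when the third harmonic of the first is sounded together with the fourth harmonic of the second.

7.7 Hz

Third harmonic of the first: 3·278.5 = 835.5 Hz.
Fourth harmonic of the second: 4·210.8 = 843.2 Hz.
f_beat = |835.5 − 843.2| = 7.7 Hz.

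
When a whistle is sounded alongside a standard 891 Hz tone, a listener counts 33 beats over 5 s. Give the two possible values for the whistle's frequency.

Beat frequency = 33/5 = 6.6 Hz.
|f − 891| = 6.6, so f = 891 ± 6.6.

884.4 Hz or 897.6 Hz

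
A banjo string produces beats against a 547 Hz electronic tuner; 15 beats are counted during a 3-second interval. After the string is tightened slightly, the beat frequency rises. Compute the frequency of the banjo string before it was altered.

552 Hz

Beat frequency = 15/3 = 5 Hz.
|f − 547| = 5, so the banjo string was at either 542 Hz or 552 Hz.
Increasing tension raises a string's frequency; the adjustment raises the banjo string's frequency.
The beat rate rose, so the adjustment moved the banjo string further from 547 Hz — it was already above the reference.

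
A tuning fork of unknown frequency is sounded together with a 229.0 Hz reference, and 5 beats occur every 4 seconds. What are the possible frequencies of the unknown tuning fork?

227.75 Hz or 230.25 Hz

Beat frequency = 5/4 = 1.25 Hz.
|f − 229.0| = 1.25, so f = 229.0 ± 1.25.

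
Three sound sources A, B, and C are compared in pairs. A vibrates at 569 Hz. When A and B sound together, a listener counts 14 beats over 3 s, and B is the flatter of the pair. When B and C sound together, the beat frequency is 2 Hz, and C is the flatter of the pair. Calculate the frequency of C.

A–B: Beat frequency = 14/3 = 4.6667 Hz.
B is below A, so f_B = 569 − 4.6667 = 564.3333 Hz.
C is below B, so f_C = 564.3333 − 2 = 562.3333 Hz.

562.3333 Hz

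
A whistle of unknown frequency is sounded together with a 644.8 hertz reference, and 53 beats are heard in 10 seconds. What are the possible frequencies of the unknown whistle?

Beat frequency = 53/10 = 5.3 Hz.
|f − 644.8| = 5.3, so f = 644.8 ± 5.3.

639.5 Hz or 650.1 Hz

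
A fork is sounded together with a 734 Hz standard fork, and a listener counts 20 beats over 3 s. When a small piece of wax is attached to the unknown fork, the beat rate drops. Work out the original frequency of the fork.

740.6667 Hz

Beat frequency = 20/3 = 6.6667 Hz.
|f − 734| = 6.6667, so the fork was at either 727.3333 Hz or 740.6667 Hz.
Loading a fork with wax lowers its frequency; the adjustment lowers the fork's frequency.
The beat rate fell, so the adjustment moved the fork toward 734 Hz — it must have started above the reference.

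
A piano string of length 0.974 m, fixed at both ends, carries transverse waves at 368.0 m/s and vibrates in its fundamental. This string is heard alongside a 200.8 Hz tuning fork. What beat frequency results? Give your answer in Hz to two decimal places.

11.89 Hz

For a string fixed at both ends, f_n = n·v/(2L) = 1·368.0/(2·0.974) = 188.9117 Hz.
f_beat = |188.9117 − 200.8| = 11.89 Hz.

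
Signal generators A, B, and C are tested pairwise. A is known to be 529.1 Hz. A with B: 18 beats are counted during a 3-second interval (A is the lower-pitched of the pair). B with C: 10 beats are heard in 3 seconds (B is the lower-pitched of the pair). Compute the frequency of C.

538.4333 Hz

A–B: Beat frequency = 18/3 = 6 Hz.
B is above A, so f_B = 529.1 + 6 = 535.1 Hz.
B–C: Beat frequency = 10/3 = 3.3333 Hz.
C is above B, so f_C = 535.1 + 3.3333 = 538.4333 Hz.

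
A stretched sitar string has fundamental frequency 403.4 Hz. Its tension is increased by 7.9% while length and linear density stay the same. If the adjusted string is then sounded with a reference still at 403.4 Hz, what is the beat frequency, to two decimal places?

For a string, f ∝ √T, so the new frequency is 403.4·√1.079 = 419.0314 Hz.
f_beat = |419.0314 − 403.4| = 15.63 Hz.

15.63 Hz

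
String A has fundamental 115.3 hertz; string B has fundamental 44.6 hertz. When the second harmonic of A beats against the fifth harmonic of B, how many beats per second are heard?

Second harmonic of the first: 2·115.3 = 230.6 Hz.
Fifth harmonic of the second: 5·44.6 = 223.0 Hz.
f_beat = |230.6 − 223.0| = 7.6 Hz.

7.6 Hz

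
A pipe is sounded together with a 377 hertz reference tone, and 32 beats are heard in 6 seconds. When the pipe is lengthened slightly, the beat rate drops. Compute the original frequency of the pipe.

Beat frequency = 32/6 = 5.3333 Hz.
|f − 377| = 5.3333, so the pipe was at either 371.6667 Hz or 382.3333 Hz.
A longer pipe has a lower fundamental; the adjustment lowers the pipe's frequency.
The beat rate fell, so the adjustment moved the pipe toward 377 Hz — it must have started above the reference.

382.3333 Hz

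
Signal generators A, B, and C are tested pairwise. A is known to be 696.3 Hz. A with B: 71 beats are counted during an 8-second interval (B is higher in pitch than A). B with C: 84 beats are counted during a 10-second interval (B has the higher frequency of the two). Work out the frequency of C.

A–B: Beat frequency = 71/8 = 8.875 Hz.
B is above A, so f_B = 696.3 + 8.875 = 705.175 Hz.
B–C: Beat frequency = 84/10 = 8.4 Hz.
C is below B, so f_C = 705.175 − 8.4 = 696.775 Hz.

696.775 Hz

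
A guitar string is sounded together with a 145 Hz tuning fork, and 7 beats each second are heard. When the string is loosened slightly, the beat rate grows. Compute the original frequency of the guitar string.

138 Hz

|f − 145| = 7, so the guitar string was at either 138 Hz or 152 Hz.
Reducing tension lowers a string's frequency; the adjustment lowers the guitar string's frequency.
The beat rate rose, so the adjustment moved the guitar string further from 145 Hz — it was already below the reference.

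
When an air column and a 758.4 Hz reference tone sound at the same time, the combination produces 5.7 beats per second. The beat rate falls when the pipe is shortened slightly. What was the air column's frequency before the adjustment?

|f − 758.4| = 5.7, so the air column was at either 752.7 Hz or 764.1 Hz.
A shorter pipe has a higher fundamental; the adjustment raises the air column's frequency.
The beat rate fell, so the adjustment moved the air column toward 758.4 Hz — it must have started below the reference.

752.7 Hz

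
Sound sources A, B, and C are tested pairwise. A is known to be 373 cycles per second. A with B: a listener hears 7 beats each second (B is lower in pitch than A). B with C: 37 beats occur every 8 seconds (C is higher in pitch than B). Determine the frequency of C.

B is below A, so f_B = 373 − 7 = 366 Hz.
B–C: Beat frequency = 37/8 = 4.625 Hz.
C is above B, so f_C = 366 + 4.625 = 370.625 Hz.

370.625 Hz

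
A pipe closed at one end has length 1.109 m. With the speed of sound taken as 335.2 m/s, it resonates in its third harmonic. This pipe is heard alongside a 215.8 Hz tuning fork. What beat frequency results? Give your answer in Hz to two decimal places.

Closed pipe (odd harmonics): f_n = n·v/(4L) = 3·335.2/(4·1.109) = 226.6907 Hz.
f_beat = |226.6907 − 215.8| = 10.89 Hz.

10.89 Hz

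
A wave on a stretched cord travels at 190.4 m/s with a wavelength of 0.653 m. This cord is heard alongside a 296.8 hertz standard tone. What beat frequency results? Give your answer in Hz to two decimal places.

5.22 Hz

Source frequency f = v/λ = 190.4/0.653 = 291.5773 Hz.
f_beat = |291.5773 − 296.8| = 5.22 Hz.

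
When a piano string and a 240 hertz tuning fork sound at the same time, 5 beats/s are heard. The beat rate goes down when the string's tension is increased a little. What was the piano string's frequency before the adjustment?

235 Hz

|f − 240| = 5, so the piano string was at either 235 Hz or 245 Hz.
Higher tension means higher frequency; the adjustment raises the piano string's frequency.
The beat rate fell, so the adjustment moved the piano string toward 240 Hz — it must have started below the reference.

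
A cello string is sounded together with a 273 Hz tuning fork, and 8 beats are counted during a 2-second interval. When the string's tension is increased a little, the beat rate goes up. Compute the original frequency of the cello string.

Beat frequency = 8/2 = 4 Hz.
|f − 273| = 4, so the cello string was at either 269 Hz or 277 Hz.
Higher tension means higher frequency; the adjustment raises the cello string's frequency.
The beat rate rose, so the adjustment moved the cello string further from 273 Hz — it was already above the reference.

277 Hz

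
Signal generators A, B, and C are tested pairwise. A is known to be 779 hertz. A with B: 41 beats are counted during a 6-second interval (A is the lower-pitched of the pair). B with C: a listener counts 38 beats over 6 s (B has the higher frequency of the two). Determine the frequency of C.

A–B: Beat frequency = 41/6 = 6.8333 Hz.
B is above A, so f_B = 779 + 6.8333 = 785.8333 Hz.
B–C: Beat frequency = 38/6 = 6.3333 Hz.
C is below B, so f_C = 785.8333 − 6.3333 = 779.5 Hz.

779.5 Hz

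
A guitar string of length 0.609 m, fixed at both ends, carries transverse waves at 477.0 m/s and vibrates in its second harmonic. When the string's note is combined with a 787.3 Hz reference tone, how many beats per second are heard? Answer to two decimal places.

4.05 Hz

For a string fixed at both ends, f_n = n·v/(2L) = 2·477.0/(2·0.609) = 783.2512 Hz.
f_beat = |783.2512 − 787.3| = 4.05 Hz.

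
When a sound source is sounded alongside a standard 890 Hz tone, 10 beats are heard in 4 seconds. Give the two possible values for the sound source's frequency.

887.5 Hz or 892.5 Hz

Beat frequency = 10/4 = 2.5 Hz.
|f − 890| = 2.5, so f = 890 ± 2.5.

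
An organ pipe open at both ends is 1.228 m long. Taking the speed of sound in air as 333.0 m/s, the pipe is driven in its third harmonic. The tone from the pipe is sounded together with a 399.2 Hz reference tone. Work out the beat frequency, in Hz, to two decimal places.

7.56 Hz

Open pipe: f_n = n·v/(2L) = 3·333.0/(2·1.228) = 406.7590 Hz.
f_beat = |406.7590 − 399.2| = 7.56 Hz.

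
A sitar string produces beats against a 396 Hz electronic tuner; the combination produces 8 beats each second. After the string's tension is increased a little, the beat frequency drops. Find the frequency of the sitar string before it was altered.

388 Hz

|f − 396| = 8, so the sitar string was at either 388 Hz or 404 Hz.
Higher tension means higher frequency; the adjustment raises the sitar string's frequency.
The beat rate fell, so the adjustment moved the sitar string toward 396 Hz — it must have started below the reference.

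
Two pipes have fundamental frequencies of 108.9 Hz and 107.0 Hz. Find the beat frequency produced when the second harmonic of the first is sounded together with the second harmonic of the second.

Second harmonic of the first: 2·108.9 = 217.8 Hz.
Second harmonic of the second: 2·107.0 = 214.0 Hz.
f_beat = |217.8 − 214.0| = 3.8 Hz.

3.8 Hz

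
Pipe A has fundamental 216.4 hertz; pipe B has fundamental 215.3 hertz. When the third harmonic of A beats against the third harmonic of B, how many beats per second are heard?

3.3 Hz

Third harmonic of the first: 3·216.4 = 649.2 Hz.
Third harmonic of the second: 3·215.3 = 645.9 Hz.
f_beat = |649.2 − 645.9| = 3.3 Hz.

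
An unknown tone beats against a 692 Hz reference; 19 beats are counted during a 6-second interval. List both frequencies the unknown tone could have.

688.8333 Hz or 695.1667 Hz

Beat frequency = 19/6 = 3.1667 Hz.
|f − 692| = 3.1667, so f = 692 ± 3.1667.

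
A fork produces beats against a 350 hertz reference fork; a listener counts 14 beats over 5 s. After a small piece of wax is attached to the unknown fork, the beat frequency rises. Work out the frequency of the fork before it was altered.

Beat frequency = 14/5 = 2.8 Hz.
|f − 350| = 2.8, so the fork was at either 347.2 Hz or 352.8 Hz.
Loading a fork with wax lowers its frequency; the adjustment lowers the fork's frequency.
The beat rate rose, so the adjustment moved the fork further from 350 Hz — it was already below the reference.

347.2 Hz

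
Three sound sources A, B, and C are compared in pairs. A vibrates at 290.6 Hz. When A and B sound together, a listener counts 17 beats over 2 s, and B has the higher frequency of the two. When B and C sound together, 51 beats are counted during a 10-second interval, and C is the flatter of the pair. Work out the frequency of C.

A–B: Beat frequency = 17/2 = 8.5 Hz.
B is above A, so f_B = 290.6 + 8.5 = 299.1 Hz.
B–C: Beat frequency = 51/10 = 5.1 Hz.
C is below B, so f_C = 299.1 − 5.1 = 294 Hz.

294 Hz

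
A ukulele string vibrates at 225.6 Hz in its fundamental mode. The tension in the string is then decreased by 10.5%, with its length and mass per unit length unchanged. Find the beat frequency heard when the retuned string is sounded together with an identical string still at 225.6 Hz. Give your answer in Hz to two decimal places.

12.17 Hz

For a string, f ∝ √T, so the new frequency is 225.6·√0.895 = 213.4276 Hz.
f_beat = |213.4276 − 225.6| = 12.17 Hz.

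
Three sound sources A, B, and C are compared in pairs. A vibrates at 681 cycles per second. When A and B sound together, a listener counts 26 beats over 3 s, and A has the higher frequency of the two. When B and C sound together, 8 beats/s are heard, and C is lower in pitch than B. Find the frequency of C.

664.3333 Hz

A–B: Beat frequency = 26/3 = 8.6667 Hz.
B is below A, so f_B = 681 − 8.6667 = 672.3333 Hz.
C is below B, so f_C = 672.3333 − 8 = 664.3333 Hz.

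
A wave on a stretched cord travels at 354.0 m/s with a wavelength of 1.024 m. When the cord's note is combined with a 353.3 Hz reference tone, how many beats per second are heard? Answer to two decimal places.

Source frequency f = v/λ = 354.0/1.024 = 345.7031 Hz.
f_beat = |345.7031 − 353.3| = 7.60 Hz.

7.60 Hz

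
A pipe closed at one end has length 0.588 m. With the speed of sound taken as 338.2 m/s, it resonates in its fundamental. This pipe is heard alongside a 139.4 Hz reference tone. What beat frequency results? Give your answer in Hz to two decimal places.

4.39 Hz

Closed pipe (odd harmonics): f_n = n·v/(4L) = 1·338.2/(4·0.588) = 143.7925 Hz.
f_beat = |143.7925 − 139.4| = 4.39 Hz.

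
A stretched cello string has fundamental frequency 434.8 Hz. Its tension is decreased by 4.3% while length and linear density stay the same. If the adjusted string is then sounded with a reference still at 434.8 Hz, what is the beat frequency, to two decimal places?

For a string, f ∝ √T, so the new frequency is 434.8·√0.957 = 425.3491 Hz.
f_beat = |425.3491 − 434.8| = 9.45 Hz.

9.45 Hz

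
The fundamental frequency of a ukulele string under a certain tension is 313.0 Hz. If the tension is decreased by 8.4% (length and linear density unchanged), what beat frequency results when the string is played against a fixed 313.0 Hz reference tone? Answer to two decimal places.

13.43 Hz

For a string, f ∝ √T, so the new frequency is 313.0·√0.916 = 299.5657 Hz.
f_beat = |299.5657 − 313.0| = 13.43 Hz.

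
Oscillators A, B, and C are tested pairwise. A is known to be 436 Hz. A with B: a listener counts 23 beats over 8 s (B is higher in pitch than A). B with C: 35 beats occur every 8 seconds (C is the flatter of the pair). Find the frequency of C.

A–B: Beat frequency = 23/8 = 2.875 Hz.
B is above A, so f_B = 436 + 2.875 = 438.875 Hz.
B–C: Beat frequency = 35/8 = 4.375 Hz.
C is below B, so f_C = 438.875 − 4.375 = 434.5 Hz.

434.5 Hz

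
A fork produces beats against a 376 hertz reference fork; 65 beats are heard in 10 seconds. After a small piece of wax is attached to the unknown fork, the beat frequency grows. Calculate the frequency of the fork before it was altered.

369.5 Hz

Beat frequency = 65/10 = 6.5 Hz.
|f − 376| = 6.5, so the fork was at either 369.5 Hz or 382.5 Hz.
Loading a fork with wax lowers its frequency; the adjustment lowers the fork's frequency.
The beat rate rose, so the adjustment moved the fork further from 376 Hz — it was already below the reference.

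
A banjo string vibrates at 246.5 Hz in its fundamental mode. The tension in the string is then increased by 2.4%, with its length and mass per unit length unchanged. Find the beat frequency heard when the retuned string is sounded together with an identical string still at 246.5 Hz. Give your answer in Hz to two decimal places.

For a string, f ∝ √T, so the new frequency is 246.5·√1.024 = 249.4405 Hz.
f_beat = |249.4405 − 246.5| = 2.94 Hz.

2.94 Hz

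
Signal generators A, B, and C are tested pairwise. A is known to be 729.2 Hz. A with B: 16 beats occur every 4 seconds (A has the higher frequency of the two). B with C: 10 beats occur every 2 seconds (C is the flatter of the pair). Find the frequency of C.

720.2 Hz

A–B: Beat frequency = 16/4 = 4 Hz.
B is below A, so f_B = 729.2 − 4 = 725.2 Hz.
B–C: Beat frequency = 10/2 = 5 Hz.
C is below B, so f_C = 725.2 − 5 = 720.2 Hz.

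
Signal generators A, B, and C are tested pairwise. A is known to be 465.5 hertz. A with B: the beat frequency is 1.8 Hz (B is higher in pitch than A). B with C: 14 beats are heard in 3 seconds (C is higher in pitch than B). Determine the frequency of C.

471.9667 Hz

B is above A, so f_B = 465.5 + 1.8 = 467.3 Hz.
B–C: Beat frequency = 14/3 = 4.6667 Hz.
C is above B, so f_C = 467.3 + 4.6667 = 471.9667 Hz.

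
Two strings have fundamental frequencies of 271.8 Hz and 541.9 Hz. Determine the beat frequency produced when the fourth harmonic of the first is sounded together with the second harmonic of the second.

3.4 Hz

Fourth harmonic of the first: 4·271.8 = 1087.2 Hz.
Second harmonic of the second: 2·541.9 = 1083.8 Hz.
f_beat = |1087.2 − 1083.8| = 3.4 Hz.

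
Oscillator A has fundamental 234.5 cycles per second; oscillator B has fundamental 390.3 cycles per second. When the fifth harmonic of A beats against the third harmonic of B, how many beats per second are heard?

1.6 Hz

Fifth harmonic of the first: 5·234.5 = 1172.5 Hz.
Third harmonic of the second: 3·390.3 = 1170.9 Hz.
f_beat = |1172.5 − 1170.9| = 1.6 Hz.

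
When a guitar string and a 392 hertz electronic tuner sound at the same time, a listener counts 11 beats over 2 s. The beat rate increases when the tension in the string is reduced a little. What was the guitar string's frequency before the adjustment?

Beat frequency = 11/2 = 5.5 Hz.
|f − 392| = 5.5, so the guitar string was at either 386.5 Hz or 397.5 Hz.
Lower tension means lower frequency; the adjustment lowers the guitar string's frequency.
The beat rate rose, so the adjustment moved the guitar string further from 392 Hz — it was already below the reference.

386.5 Hz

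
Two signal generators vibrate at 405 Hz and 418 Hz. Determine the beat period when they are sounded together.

f_beat = |405 − 418| = 13 Hz.
Beat period T = 1 / f_beat = 1 / 13 s.

0.077 s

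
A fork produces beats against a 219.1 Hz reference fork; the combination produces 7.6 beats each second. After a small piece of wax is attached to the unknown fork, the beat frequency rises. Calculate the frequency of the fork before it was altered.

|f − 219.1| = 7.6, so the fork was at either 211.5 Hz or 226.7 Hz.
Loading a fork with wax lowers its frequency; the adjustment lowers the fork's frequency.
The beat rate rose, so the adjustment moved the fork further from 219.1 Hz — it was already below the reference.

211.5 Hz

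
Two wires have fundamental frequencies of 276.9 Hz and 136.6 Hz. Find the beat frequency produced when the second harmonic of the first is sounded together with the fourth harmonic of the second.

Second harmonic of the first: 2·276.9 = 553.8 Hz.
Fourth harmonic of the second: 4·136.6 = 546.4 Hz.
f_beat = |553.8 − 546.4| = 7.4 Hz.

7.4 Hz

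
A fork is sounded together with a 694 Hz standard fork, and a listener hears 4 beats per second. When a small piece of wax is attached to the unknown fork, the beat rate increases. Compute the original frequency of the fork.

|f − 694| = 4, so the fork was at either 690 Hz or 698 Hz.
Loading a fork with wax lowers its frequency; the adjustment lowers the fork's frequency.
The beat rate rose, so the adjustment moved the fork further from 694 Hz — it was already below the reference.

690 Hz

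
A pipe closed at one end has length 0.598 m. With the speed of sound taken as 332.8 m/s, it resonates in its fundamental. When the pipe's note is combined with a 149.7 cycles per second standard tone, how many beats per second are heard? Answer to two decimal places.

10.57 Hz

Closed pipe (odd harmonics): f_n = n·v/(4L) = 1·332.8/(4·0.598) = 139.1304 Hz.
f_beat = |139.1304 − 149.7| = 10.57 Hz.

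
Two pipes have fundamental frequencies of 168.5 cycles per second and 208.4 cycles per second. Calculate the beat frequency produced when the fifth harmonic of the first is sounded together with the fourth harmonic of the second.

8.9 Hz

Fifth harmonic of the first: 5·168.5 = 842.5 Hz.
Fourth harmonic of the second: 4·208.4 = 833.6 Hz.
f_beat = |842.5 − 833.6| = 8.9 Hz.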